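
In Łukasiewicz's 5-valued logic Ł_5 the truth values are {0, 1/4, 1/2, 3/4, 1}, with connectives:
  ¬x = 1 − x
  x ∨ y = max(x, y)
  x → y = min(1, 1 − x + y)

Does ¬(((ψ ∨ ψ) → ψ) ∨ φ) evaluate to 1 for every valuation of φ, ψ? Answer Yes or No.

No

Counterexample: take φ = 0, ψ = 0.
ψ ∨ ψ = 0 ∨ 0 = 0
(ψ ∨ ψ) → ψ = 0 → 0 = 1
((ψ ∨ ψ) → ψ) ∨ φ = 1 ∨ 0 = 1
¬(((ψ ∨ ψ) → ψ) ∨ φ) = ¬1 = 0
This gives 0 ≠ 1.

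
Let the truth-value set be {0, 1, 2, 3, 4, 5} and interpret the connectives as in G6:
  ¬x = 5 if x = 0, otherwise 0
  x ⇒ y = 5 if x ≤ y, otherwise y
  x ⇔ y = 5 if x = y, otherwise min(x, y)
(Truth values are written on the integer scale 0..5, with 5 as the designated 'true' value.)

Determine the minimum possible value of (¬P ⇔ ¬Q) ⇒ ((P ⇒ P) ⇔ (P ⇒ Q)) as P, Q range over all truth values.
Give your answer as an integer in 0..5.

1

Take P = 2, Q = 1:
¬P = ¬2 = 0
¬Q = ¬1 = 0
¬P ⇔ ¬Q = 0 ⇔ 0 = 5
P ⇒ P = 2 ⇒ 2 = 5
P ⇒ Q = 2 ⇒ 1 = 1
(P ⇒ P) ⇔ (P ⇒ Q) = 5 ⇔ 1 = 1
(¬P ⇔ ¬Q) ⇒ ((P ⇒ P) ⇔ (P ⇒ Q)) = 5 ⇒ 1 = 1
No assignment yields a value below 1, so this is the minimum.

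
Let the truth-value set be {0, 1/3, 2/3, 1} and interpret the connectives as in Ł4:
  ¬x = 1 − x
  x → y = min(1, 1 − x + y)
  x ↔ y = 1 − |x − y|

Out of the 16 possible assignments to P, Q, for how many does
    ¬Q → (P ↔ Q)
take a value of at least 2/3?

P = 0, Q = 0 ↦ 1  ≥
P = 0, Q = 1/3 ↦ 1  ≥
P = 0, Q = 2/3 ↦ 1  ≥
P = 0, Q = 1 ↦ 1  ≥
P = 1/3, Q = 0 ↦ 2/3  ≥
P = 1/3, Q = 1/3 ↦ 1  ≥
P = 1/3, Q = 2/3 ↦ 1  ≥
P = 1/3, Q = 1 ↦ 1  ≥
P = 2/3, Q = 0 ↦ 1/3  <
P = 2/3, Q = 1/3 ↦ 1  ≥
P = 2/3, Q = 2/3 ↦ 1  ≥
P = 2/3, Q = 1 ↦ 1  ≥
P = 1, Q = 0 ↦ 0  <
P = 1, Q = 1/3 ↦ 2/3  ≥
P = 1, Q = 2/3 ↦ 1  ≥
P = 1, Q = 1 ↦ 1  ≥
So 14 of the 16 assignments meet the threshold.

14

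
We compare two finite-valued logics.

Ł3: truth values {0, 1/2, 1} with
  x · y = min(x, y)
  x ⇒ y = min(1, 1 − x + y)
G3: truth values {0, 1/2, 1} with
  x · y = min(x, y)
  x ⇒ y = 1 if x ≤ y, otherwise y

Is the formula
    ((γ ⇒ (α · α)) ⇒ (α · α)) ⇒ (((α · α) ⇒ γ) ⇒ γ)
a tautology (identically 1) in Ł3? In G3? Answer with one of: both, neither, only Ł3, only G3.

only Ł3

In Ł3: every assignment gives 1 — tautology.
In G3: at α = 0, γ = 1/2 the value is 1/2 — not a tautology.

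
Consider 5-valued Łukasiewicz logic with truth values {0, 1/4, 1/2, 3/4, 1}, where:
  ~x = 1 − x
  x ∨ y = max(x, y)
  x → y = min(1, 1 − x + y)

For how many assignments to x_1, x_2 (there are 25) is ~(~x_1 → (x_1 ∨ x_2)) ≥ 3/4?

value 1: 1 assignment (counts)
value 3/4: 1 assignment (counts)
value 1/2: 3 assignments
value 1/4: 2 assignments
value 0: 18 assignments
So 2 of the 25 assignments meet the threshold.

2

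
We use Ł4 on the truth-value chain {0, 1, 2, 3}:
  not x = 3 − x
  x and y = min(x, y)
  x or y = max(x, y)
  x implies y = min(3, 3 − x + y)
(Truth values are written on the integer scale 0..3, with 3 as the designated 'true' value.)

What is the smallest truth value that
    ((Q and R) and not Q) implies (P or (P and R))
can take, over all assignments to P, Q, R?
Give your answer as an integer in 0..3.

Take P = 0, Q = 1, R = 1:
Q and R = 1 and 1 = 1
not Q = not 1 = 2
(Q and R) and not Q = 1 and 2 = 1
P and R = 0 and 1 = 0
P or (P and R) = 0 or 0 = 0
((Q and R) and not Q) implies (P or (P and R)) = 1 implies 0 = 2
No assignment yields a value below 2, so this is the minimum.

2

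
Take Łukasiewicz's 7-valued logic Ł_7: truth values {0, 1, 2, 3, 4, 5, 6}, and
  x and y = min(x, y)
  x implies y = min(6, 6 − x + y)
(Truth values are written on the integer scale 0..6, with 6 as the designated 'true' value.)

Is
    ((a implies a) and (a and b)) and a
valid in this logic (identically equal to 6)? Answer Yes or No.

Counterexample: take a = 0, b = 0.
a implies a = 0 implies 0 = 6
a and b = 0 and 0 = 0
(a implies a) and (a and b) = 6 and 0 = 0
((a implies a) and (a and b)) and a = 0 and 0 = 0
This gives 0 ≠ 6.

No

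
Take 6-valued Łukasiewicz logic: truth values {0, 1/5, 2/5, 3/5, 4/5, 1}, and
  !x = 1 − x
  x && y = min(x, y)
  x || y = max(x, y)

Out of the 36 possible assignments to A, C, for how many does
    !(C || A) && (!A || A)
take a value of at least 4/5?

value 1: 1 assignment (counts)
value 4/5: 3 assignments (counts)
value 3/5: 5 assignments
value 2/5: 7 assignments
value 1/5: 9 assignments
value 0: 11 assignments
So 4 of the 36 assignments meet the threshold.

4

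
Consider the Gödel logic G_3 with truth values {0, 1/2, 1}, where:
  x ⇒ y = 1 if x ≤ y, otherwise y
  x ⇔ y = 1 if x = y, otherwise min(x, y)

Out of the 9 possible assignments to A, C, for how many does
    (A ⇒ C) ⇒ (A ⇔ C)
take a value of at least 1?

A = 0, C = 0 ↦ 1  ≥
A = 0, C = 1/2 ↦ 0  <
A = 0, C = 1 ↦ 0  <
A = 1/2, C = 0 ↦ 1  ≥
A = 1/2, C = 1/2 ↦ 1  ≥
A = 1/2, C = 1 ↦ 1/2  <
A = 1, C = 0 ↦ 1  ≥
A = 1, C = 1/2 ↦ 1  ≥
A = 1, C = 1 ↦ 1  ≥
So 6 of the 9 assignments meet the threshold.

6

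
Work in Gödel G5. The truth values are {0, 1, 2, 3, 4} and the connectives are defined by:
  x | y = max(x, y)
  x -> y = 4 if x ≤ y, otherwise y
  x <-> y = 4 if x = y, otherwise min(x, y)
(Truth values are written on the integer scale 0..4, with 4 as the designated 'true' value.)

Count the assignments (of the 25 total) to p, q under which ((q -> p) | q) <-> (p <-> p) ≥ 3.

value 4: 19 assignments (counts)
value 3: 3 assignments (counts)
value 2: 2 assignments
value 1: 1 assignment
So 22 of the 25 assignments meet the threshold.

22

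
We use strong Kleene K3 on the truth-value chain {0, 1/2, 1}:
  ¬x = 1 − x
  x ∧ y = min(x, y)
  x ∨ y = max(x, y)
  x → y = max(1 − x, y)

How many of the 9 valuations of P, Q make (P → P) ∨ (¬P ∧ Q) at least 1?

6

P = 0, Q = 0 ↦ 1  ≥
P = 0, Q = 1/2 ↦ 1  ≥
P = 0, Q = 1 ↦ 1  ≥
P = 1/2, Q = 0 ↦ 1/2  <
P = 1/2, Q = 1/2 ↦ 1/2  <
P = 1/2, Q = 1 ↦ 1/2  <
P = 1, Q = 0 ↦ 1  ≥
P = 1, Q = 1/2 ↦ 1  ≥
P = 1, Q = 1 ↦ 1  ≥
So 6 of the 9 assignments meet the threshold.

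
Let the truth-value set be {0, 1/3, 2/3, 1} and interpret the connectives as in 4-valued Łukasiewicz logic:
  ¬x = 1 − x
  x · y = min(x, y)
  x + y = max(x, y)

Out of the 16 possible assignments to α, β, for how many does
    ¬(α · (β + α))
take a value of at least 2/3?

α = 0, β = 0 ↦ 1  ≥
α = 0, β = 1/3 ↦ 1  ≥
α = 0, β = 2/3 ↦ 1  ≥
α = 0, β = 1 ↦ 1  ≥
α = 1/3, β = 0 ↦ 2/3  ≥
α = 1/3, β = 1/3 ↦ 2/3  ≥
α = 1/3, β = 2/3 ↦ 2/3  ≥
α = 1/3, β = 1 ↦ 2/3  ≥
α = 2/3, β = 0 ↦ 1/3  <
α = 2/3, β = 1/3 ↦ 1/3  <
α = 2/3, β = 2/3 ↦ 1/3  <
α = 2/3, β = 1 ↦ 1/3  <
α = 1, β = 0 ↦ 0  <
α = 1, β = 1/3 ↦ 0  <
α = 1, β = 2/3 ↦ 0  <
α = 1, β = 1 ↦ 0  <
So 8 of the 16 assignments meet the threshold.

8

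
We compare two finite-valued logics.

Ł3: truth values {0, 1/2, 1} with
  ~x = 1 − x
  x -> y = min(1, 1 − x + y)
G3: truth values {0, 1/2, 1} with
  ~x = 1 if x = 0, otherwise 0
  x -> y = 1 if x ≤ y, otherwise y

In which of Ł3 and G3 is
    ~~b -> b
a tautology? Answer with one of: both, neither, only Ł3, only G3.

In Ł3: every assignment gives 1 — tautology.
In G3: at b = 1/2 the value is 1/2 — not a tautology.

only Ł3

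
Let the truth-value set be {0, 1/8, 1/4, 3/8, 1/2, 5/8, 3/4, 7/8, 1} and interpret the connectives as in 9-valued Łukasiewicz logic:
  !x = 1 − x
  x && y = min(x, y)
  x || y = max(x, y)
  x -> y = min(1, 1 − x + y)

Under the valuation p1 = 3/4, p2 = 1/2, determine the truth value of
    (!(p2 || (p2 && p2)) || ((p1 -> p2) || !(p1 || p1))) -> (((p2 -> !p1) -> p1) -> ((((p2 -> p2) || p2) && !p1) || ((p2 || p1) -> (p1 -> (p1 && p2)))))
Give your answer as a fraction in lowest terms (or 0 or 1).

1

p2 && p2 = 1/2 && 1/2 = 1/2
p2 || (p2 && p2) = 1/2 || 1/2 = 1/2
!(p2 || (p2 && p2)) = !1/2 = 1/2
p1 -> p2 = 3/4 -> 1/2 = 3/4
p1 || p1 = 3/4 || 3/4 = 3/4
!(p1 || p1) = !3/4 = 1/4
(p1 -> p2) || !(p1 || p1) = 3/4 || 1/4 = 3/4
!(p2 || (p2 && p2)) || ((p1 -> p2) || !(p1 || p1)) = 1/2 || 3/4 = 3/4
!p1 = !3/4 = 1/4
p2 -> !p1 = 1/2 -> 1/4 = 3/4
(p2 -> !p1) -> p1 = 3/4 -> 3/4 = 1
p2 -> p2 = 1/2 -> 1/2 = 1
(p2 -> p2) || p2 = 1 || 1/2 = 1
!p1 = !3/4 = 1/4
((p2 -> p2) || p2) && !p1 = 1 && 1/4 = 1/4
p2 || p1 = 1/2 || 3/4 = 3/4
p1 && p2 = 3/4 && 1/2 = 1/2
p1 -> (p1 && p2) = 3/4 -> 1/2 = 3/4
(p2 || p1) -> (p1 -> (p1 && p2)) = 3/4 -> 3/4 = 1
(((p2 -> p2) || p2) && !p1) || ((p2 || p1) -> (p1 -> (p1 && p2))) = 1/4 || 1 = 1
((p2 -> !p1) -> p1) -> ((((p2 -> p2) || p2) && !p1) || ((p2 || p1) -> (p1 -> (p1 && p2)))) = 1 -> 1 = 1
(!(p2 || (p2 && p2)) || ((p1 -> p2) || !(p1 || p1))) -> (((p2 -> !p1) -> p1) -> ((((p2 -> p2) || p2) && !p1) || ((p2 || p1) -> (p1 -> (p1 && p2))))) = 3/4 -> 1 = 1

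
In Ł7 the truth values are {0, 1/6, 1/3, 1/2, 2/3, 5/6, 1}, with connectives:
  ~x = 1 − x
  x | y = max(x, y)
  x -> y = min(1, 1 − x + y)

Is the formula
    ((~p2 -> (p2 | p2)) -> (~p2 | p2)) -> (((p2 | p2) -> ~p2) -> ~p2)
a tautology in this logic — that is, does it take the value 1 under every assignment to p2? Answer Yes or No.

No

Counterexample: take p2 = 1/6.
~p2 = ~1/6 = 5/6
p2 | p2 = 1/6 | 1/6 = 1/6
~p2 -> (p2 | p2) = 5/6 -> 1/6 = 1/3
~p2 = ~1/6 = 5/6
~p2 | p2 = 5/6 | 1/6 = 5/6
(~p2 -> (p2 | p2)) -> (~p2 | p2) = 1/3 -> 5/6 = 1
p2 | p2 = 1/6 | 1/6 = 1/6
~p2 = ~1/6 = 5/6
(p2 | p2) -> ~p2 = 1/6 -> 5/6 = 1
~p2 = ~1/6 = 5/6
((p2 | p2) -> ~p2) -> ~p2 = 1 -> 5/6 = 5/6
((~p2 -> (p2 | p2)) -> (~p2 | p2)) -> (((p2 | p2) -> ~p2) -> ~p2) = 1 -> 5/6 = 5/6
This gives 5/6 ≠ 1.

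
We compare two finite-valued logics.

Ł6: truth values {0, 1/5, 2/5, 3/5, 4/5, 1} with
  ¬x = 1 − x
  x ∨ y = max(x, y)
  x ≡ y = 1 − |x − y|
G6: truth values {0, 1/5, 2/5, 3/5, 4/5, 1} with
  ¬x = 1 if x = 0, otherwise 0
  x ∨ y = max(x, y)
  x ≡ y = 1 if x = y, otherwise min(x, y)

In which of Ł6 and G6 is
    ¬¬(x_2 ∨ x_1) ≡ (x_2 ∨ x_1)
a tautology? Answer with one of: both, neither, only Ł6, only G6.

In Ł6: every assignment gives 1 — tautology.
In G6: at x_1 = 0, x_2 = 1/5 the value is 1/5 — not a tautology.

only Ł6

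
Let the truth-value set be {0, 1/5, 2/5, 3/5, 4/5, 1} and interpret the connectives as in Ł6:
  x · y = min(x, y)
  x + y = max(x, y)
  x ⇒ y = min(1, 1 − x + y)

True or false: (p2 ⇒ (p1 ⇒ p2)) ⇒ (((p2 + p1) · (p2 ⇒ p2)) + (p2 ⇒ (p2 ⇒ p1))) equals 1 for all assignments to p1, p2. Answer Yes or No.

Counterexample: take p1 = 0, p2 = 3/5.
p1 ⇒ p2 = 0 ⇒ 3/5 = 1
p2 ⇒ (p1 ⇒ p2) = 3/5 ⇒ 1 = 1
p2 + p1 = 3/5 + 0 = 3/5
p2 ⇒ p2 = 3/5 ⇒ 3/5 = 1
(p2 + p1) · (p2 ⇒ p2) = 3/5 · 1 = 3/5
p2 ⇒ p1 = 3/5 ⇒ 0 = 2/5
p2 ⇒ (p2 ⇒ p1) = 3/5 ⇒ 2/5 = 4/5
((p2 + p1) · (p2 ⇒ p2)) + (p2 ⇒ (p2 ⇒ p1)) = 3/5 + 4/5 = 4/5
(p2 ⇒ (p1 ⇒ p2)) ⇒ (((p2 + p1) · (p2 ⇒ p2)) + (p2 ⇒ (p2 ⇒ p1))) = 1 ⇒ 4/5 = 4/5
This gives 4/5 ≠ 1.

No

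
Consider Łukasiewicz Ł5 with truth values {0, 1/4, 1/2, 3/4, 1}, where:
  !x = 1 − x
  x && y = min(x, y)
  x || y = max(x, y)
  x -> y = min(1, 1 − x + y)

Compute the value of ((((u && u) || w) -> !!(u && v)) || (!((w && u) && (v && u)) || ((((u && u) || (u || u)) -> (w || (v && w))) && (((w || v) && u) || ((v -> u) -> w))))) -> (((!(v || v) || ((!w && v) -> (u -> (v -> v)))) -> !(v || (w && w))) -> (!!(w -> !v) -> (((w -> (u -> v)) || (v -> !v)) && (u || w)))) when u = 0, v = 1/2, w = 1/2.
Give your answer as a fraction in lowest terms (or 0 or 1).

1

u && u = 0 && 0 = 0
(u && u) || w = 0 || 1/2 = 1/2
u && v = 0 && 1/2 = 0
!(u && v) = !0 = 1
!!(u && v) = !1 = 0
((u && u) || w) -> !!(u && v) = 1/2 -> 0 = 1/2
w && u = 1/2 && 0 = 0
v && u = 1/2 && 0 = 0
(w && u) && (v && u) = 0 && 0 = 0
!((w && u) && (v && u)) = !0 = 1
u && u = 0 && 0 = 0
u || u = 0 || 0 = 0
(u && u) || (u || u) = 0 || 0 = 0
v && w = 1/2 && 1/2 = 1/2
w || (v && w) = 1/2 || 1/2 = 1/2
((u && u) || (u || u)) -> (w || (v && w)) = 0 -> 1/2 = 1
w || v = 1/2 || 1/2 = 1/2
(w || v) && u = 1/2 && 0 = 0
v -> u = 1/2 -> 0 = 1/2
(v -> u) -> w = 1/2 -> 1/2 = 1
((w || v) && u) || ((v -> u) -> w) = 0 || 1 = 1
(((u && u) || (u || u)) -> (w || (v && w))) && (((w || v) && u) || ((v -> u) -> w)) = 1 && 1 = 1
!((w && u) && (v && u)) || ((((u && u) || (u || u)) -> (w || (v && w))) && (((w || v) && u) || ((v -> u) -> w))) = 1 || 1 = 1
(((u && u) || w) -> !!(u && v)) || (!((w && u) && (v && u)) || ((((u && u) || (u || u)) -> (w || (v && w))) && (((w || v) && u) || ((v -> u) -> w)))) = 1/2 || 1 = 1
v || v = 1/2 || 1/2 = 1/2
!(v || v) = !1/2 = 1/2
!w = !1/2 = 1/2
!w && v = 1/2 && 1/2 = 1/2
v -> v = 1/2 -> 1/2 = 1
u -> (v -> v) = 0 -> 1 = 1
(!w && v) -> (u -> (v -> v)) = 1/2 -> 1 = 1
!(v || v) || ((!w && v) -> (u -> (v -> v))) = 1/2 || 1 = 1
w && w = 1/2 && 1/2 = 1/2
v || (w && w) = 1/2 || 1/2 = 1/2
!(v || (w && w)) = !1/2 = 1/2
(!(v || v) || ((!w && v) -> (u -> (v -> v)))) -> !(v || (w && w)) = 1 -> 1/2 = 1/2
!v = !1/2 = 1/2
w -> !v = 1/2 -> 1/2 = 1
!(w -> !v) = !1 = 0
!!(w -> !v) = !0 = 1
u -> v = 0 -> 1/2 = 1
w -> (u -> v) = 1/2 -> 1 = 1
!v = !1/2 = 1/2
v -> !v = 1/2 -> 1/2 = 1
(w -> (u -> v)) || (v -> !v) = 1 || 1 = 1
u || w = 0 || 1/2 = 1/2
((w -> (u -> v)) || (v -> !v)) && (u || w) = 1 && 1/2 = 1/2
!!(w -> !v) -> (((w -> (u -> v)) || (v -> !v)) && (u || w)) = 1 -> 1/2 = 1/2
((!(v || v) || ((!w && v) -> (u -> (v -> v)))) -> !(v || (w && w))) -> (!!(w -> !v) -> (((w -> (u -> v)) || (v -> !v)) && (u || w))) = 1/2 -> 1/2 = 1
((((u && u) || w) -> !!(u && v)) || (!((w && u) && (v && u)) || ((((u && u) || (u || u)) -> (w || (v && w))) && (((w || v) && u) || ((v -> u) -> w))))) -> (((!(v || v) || ((!w && v) -> (u -> (v -> v)))) -> !(v || (w && w))) -> (!!(w -> !v) -> (((w -> (u -> v)) || (v -> !v)) && (u || w)))) = 1 -> 1 = 1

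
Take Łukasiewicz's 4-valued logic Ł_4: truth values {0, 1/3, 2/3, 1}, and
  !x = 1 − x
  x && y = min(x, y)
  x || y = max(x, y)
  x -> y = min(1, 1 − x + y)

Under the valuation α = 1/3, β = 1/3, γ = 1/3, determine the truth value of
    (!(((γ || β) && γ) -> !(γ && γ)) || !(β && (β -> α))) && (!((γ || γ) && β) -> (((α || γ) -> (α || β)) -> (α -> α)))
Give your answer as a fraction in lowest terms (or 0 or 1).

2/3

γ || β = 1/3 || 1/3 = 1/3
(γ || β) && γ = 1/3 && 1/3 = 1/3
γ && γ = 1/3 && 1/3 = 1/3
!(γ && γ) = !1/3 = 2/3
((γ || β) && γ) -> !(γ && γ) = 1/3 -> 2/3 = 1
!(((γ || β) && γ) -> !(γ && γ)) = !1 = 0
β -> α = 1/3 -> 1/3 = 1
β && (β -> α) = 1/3 && 1 = 1/3
!(β && (β -> α)) = !1/3 = 2/3
!(((γ || β) && γ) -> !(γ && γ)) || !(β && (β -> α)) = 0 || 2/3 = 2/3
γ || γ = 1/3 || 1/3 = 1/3
(γ || γ) && β = 1/3 && 1/3 = 1/3
!((γ || γ) && β) = !1/3 = 2/3
α || γ = 1/3 || 1/3 = 1/3
α || β = 1/3 || 1/3 = 1/3
(α || γ) -> (α || β) = 1/3 -> 1/3 = 1
α -> α = 1/3 -> 1/3 = 1
((α || γ) -> (α || β)) -> (α -> α) = 1 -> 1 = 1
!((γ || γ) && β) -> (((α || γ) -> (α || β)) -> (α -> α)) = 2/3 -> 1 = 1
(!(((γ || β) && γ) -> !(γ && γ)) || !(β && (β -> α))) && (!((γ || γ) && β) -> (((α || γ) -> (α || β)) -> (α -> α))) = 2/3 && 1 = 2/3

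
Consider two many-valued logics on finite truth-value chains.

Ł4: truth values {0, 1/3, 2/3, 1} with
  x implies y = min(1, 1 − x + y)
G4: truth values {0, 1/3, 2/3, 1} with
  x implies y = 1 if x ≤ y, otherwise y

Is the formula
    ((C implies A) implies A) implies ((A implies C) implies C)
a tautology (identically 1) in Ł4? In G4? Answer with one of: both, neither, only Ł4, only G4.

In Ł4: every assignment gives 1 — tautology.
In G4: at A = 0, C = 1/3 the value is 1/3 — not a tautology.

only Ł4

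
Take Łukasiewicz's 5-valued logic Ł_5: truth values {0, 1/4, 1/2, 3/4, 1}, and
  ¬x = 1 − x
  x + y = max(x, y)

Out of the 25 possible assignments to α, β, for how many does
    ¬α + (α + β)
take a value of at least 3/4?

value 1: 13 assignments (counts)
value 3/4: 9 assignments (counts)
value 1/2: 3 assignments
So 22 of the 25 assignments meet the threshold.

22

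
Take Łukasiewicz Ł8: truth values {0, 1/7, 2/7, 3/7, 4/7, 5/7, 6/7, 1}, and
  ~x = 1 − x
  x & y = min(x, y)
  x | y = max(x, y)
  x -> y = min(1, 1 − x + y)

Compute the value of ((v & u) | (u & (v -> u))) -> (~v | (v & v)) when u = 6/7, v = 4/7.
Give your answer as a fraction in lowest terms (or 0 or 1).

5/7

v & u = 4/7 & 6/7 = 4/7
v -> u = 4/7 -> 6/7 = 1
u & (v -> u) = 6/7 & 1 = 6/7
(v & u) | (u & (v -> u)) = 4/7 | 6/7 = 6/7
~v = ~4/7 = 3/7
v & v = 4/7 & 4/7 = 4/7
~v | (v & v) = 3/7 | 4/7 = 4/7
((v & u) | (u & (v -> u))) -> (~v | (v & v)) = 6/7 -> 4/7 = 5/7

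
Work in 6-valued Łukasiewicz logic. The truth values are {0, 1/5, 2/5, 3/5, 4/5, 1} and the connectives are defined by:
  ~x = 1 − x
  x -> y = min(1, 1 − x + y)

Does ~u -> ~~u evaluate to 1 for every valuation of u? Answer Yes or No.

No

Counterexample: take u = 0.
~u = ~0 = 1
~u = ~0 = 1
~~u = ~1 = 0
~u -> ~~u = 1 -> 0 = 0
This gives 0 ≠ 1.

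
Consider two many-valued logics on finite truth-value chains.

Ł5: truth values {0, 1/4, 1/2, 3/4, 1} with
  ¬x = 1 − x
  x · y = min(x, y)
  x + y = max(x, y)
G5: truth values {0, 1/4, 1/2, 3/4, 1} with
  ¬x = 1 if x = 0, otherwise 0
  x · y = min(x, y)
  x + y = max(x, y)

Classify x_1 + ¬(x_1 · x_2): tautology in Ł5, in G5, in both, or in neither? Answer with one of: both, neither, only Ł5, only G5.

In Ł5: at x_1 = 1/4, x_2 = 1/4 the value is 3/4 — not a tautology.
In G5: at x_1 = 1/4, x_2 = 1/4 the value is 1/4 — not a tautology.

neither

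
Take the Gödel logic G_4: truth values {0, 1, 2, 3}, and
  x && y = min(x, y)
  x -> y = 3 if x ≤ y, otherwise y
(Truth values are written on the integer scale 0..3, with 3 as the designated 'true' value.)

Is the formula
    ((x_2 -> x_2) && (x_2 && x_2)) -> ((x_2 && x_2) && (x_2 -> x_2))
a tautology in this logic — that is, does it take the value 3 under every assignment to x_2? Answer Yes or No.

x_2 = 0 ↦ 3
x_2 = 1 ↦ 3
x_2 = 2 ↦ 3
x_2 = 3 ↦ 3
Every assignment gives a value ≥ 3.

Yes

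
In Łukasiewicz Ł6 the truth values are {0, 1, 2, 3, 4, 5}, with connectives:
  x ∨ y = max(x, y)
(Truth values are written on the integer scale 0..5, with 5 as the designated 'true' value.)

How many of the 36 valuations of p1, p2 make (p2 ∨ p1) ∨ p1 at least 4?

20

value 5: 11 assignments (counts)
value 4: 9 assignments (counts)
value 3: 7 assignments
value 2: 5 assignments
value 1: 3 assignments
value 0: 1 assignment
So 20 of the 36 assignments meet the threshold.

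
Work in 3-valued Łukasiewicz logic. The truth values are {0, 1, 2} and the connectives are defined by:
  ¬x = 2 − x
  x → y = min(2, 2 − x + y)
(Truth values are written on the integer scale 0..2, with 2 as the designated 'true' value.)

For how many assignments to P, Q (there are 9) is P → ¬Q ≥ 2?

P = 0, Q = 0 ↦ 2  ≥
P = 0, Q = 1 ↦ 2  ≥
P = 0, Q = 2 ↦ 2  ≥
P = 1, Q = 0 ↦ 2  ≥
P = 1, Q = 1 ↦ 2  ≥
P = 1, Q = 2 ↦ 1  <
P = 2, Q = 0 ↦ 2  ≥
P = 2, Q = 1 ↦ 1  <
P = 2, Q = 2 ↦ 0  <
So 6 of the 9 assignments meet the threshold.

6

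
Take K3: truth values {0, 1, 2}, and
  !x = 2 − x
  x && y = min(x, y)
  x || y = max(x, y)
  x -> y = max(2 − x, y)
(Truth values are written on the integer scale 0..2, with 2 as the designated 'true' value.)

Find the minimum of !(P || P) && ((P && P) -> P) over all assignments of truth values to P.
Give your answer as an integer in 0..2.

Take P = 2:
P || P = 2 || 2 = 2
!(P || P) = !2 = 0
P && P = 2 && 2 = 2
(P && P) -> P = 2 -> 2 = 2
!(P || P) && ((P && P) -> P) = 0 && 2 = 0
No assignment yields a value below 0, so this is the minimum.

0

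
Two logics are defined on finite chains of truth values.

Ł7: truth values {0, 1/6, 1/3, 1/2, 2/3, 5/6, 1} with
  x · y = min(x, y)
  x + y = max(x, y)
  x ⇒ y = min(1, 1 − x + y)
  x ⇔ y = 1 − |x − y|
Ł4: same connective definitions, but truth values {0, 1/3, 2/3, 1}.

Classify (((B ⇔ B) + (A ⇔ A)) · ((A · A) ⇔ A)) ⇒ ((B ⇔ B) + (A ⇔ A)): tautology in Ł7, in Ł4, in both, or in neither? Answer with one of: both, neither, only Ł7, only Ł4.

In Ł7: every assignment gives 1 — tautology.
In Ł4: every assignment gives 1 — tautology.

both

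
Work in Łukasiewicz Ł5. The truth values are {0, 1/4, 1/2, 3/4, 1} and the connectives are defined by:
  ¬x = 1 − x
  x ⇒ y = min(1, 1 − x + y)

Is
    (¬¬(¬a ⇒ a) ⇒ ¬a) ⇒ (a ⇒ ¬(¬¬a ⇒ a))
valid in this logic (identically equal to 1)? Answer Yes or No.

No

Counterexample: take a = 1/4.
¬a = ¬1/4 = 3/4
¬a ⇒ a = 3/4 ⇒ 1/4 = 1/2
¬(¬a ⇒ a) = ¬1/2 = 1/2
¬¬(¬a ⇒ a) = ¬1/2 = 1/2
¬a = ¬1/4 = 3/4
¬¬(¬a ⇒ a) ⇒ ¬a = 1/2 ⇒ 3/4 = 1
¬a = ¬1/4 = 3/4
¬¬a = ¬3/4 = 1/4
¬¬a ⇒ a = 1/4 ⇒ 1/4 = 1
¬(¬¬a ⇒ a) = ¬1 = 0
a ⇒ ¬(¬¬a ⇒ a) = 1/4 ⇒ 0 = 3/4
(¬¬(¬a ⇒ a) ⇒ ¬a) ⇒ (a ⇒ ¬(¬¬a ⇒ a)) = 1 ⇒ 3/4 = 3/4
This gives 3/4 ≠ 1.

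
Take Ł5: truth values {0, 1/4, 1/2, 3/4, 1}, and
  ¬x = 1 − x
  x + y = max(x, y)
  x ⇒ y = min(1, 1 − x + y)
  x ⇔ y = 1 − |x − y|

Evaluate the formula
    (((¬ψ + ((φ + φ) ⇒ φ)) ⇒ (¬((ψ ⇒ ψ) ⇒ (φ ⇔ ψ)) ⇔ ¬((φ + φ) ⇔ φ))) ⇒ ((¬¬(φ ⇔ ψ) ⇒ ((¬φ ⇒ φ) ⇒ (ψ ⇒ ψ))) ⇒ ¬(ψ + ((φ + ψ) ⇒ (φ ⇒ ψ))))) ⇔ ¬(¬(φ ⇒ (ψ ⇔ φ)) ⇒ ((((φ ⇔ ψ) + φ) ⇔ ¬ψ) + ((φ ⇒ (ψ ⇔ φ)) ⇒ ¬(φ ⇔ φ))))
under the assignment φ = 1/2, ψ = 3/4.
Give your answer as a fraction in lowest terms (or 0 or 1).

3/4

¬ψ = ¬3/4 = 1/4
φ + φ = 1/2 + 1/2 = 1/2
(φ + φ) ⇒ φ = 1/2 ⇒ 1/2 = 1
¬ψ + ((φ + φ) ⇒ φ) = 1/4 + 1 = 1
ψ ⇒ ψ = 3/4 ⇒ 3/4 = 1
φ ⇔ ψ = 1/2 ⇔ 3/4 = 3/4
(ψ ⇒ ψ) ⇒ (φ ⇔ ψ) = 1 ⇒ 3/4 = 3/4
¬((ψ ⇒ ψ) ⇒ (φ ⇔ ψ)) = ¬3/4 = 1/4
φ + φ = 1/2 + 1/2 = 1/2
(φ + φ) ⇔ φ = 1/2 ⇔ 1/2 = 1
¬((φ + φ) ⇔ φ) = ¬1 = 0
¬((ψ ⇒ ψ) ⇒ (φ ⇔ ψ)) ⇔ ¬((φ + φ) ⇔ φ) = 1/4 ⇔ 0 = 3/4
(¬ψ + ((φ + φ) ⇒ φ)) ⇒ (¬((ψ ⇒ ψ) ⇒ (φ ⇔ ψ)) ⇔ ¬((φ + φ) ⇔ φ)) = 1 ⇒ 3/4 = 3/4
φ ⇔ ψ = 1/2 ⇔ 3/4 = 3/4
¬(φ ⇔ ψ) = ¬3/4 = 1/4
¬¬(φ ⇔ ψ) = ¬1/4 = 3/4
¬φ = ¬1/2 = 1/2
¬φ ⇒ φ = 1/2 ⇒ 1/2 = 1
ψ ⇒ ψ = 3/4 ⇒ 3/4 = 1
(¬φ ⇒ φ) ⇒ (ψ ⇒ ψ) = 1 ⇒ 1 = 1
¬¬(φ ⇔ ψ) ⇒ ((¬φ ⇒ φ) ⇒ (ψ ⇒ ψ)) = 3/4 ⇒ 1 = 1
φ + ψ = 1/2 + 3/4 = 3/4
φ ⇒ ψ = 1/2 ⇒ 3/4 = 1
(φ + ψ) ⇒ (φ ⇒ ψ) = 3/4 ⇒ 1 = 1
ψ + ((φ + ψ) ⇒ (φ ⇒ ψ)) = 3/4 + 1 = 1
¬(ψ + ((φ + ψ) ⇒ (φ ⇒ ψ))) = ¬1 = 0
(¬¬(φ ⇔ ψ) ⇒ ((¬φ ⇒ φ) ⇒ (ψ ⇒ ψ))) ⇒ ¬(ψ + ((φ + ψ) ⇒ (φ ⇒ ψ))) = 1 ⇒ 0 = 0
((¬ψ + ((φ + φ) ⇒ φ)) ⇒ (¬((ψ ⇒ ψ) ⇒ (φ ⇔ ψ)) ⇔ ¬((φ + φ) ⇔ φ))) ⇒ ((¬¬(φ ⇔ ψ) ⇒ ((¬φ ⇒ φ) ⇒ (ψ ⇒ ψ))) ⇒ ¬(ψ + ((φ + ψ) ⇒ (φ ⇒ ψ)))) = 3/4 ⇒ 0 = 1/4
ψ ⇔ φ = 3/4 ⇔ 1/2 = 3/4
φ ⇒ (ψ ⇔ φ) = 1/2 ⇒ 3/4 = 1
¬(φ ⇒ (ψ ⇔ φ)) = ¬1 = 0
φ ⇔ ψ = 1/2 ⇔ 3/4 = 3/4
(φ ⇔ ψ) + φ = 3/4 + 1/2 = 3/4
¬ψ = ¬3/4 = 1/4
((φ ⇔ ψ) + φ) ⇔ ¬ψ = 3/4 ⇔ 1/4 = 1/2
ψ ⇔ φ = 3/4 ⇔ 1/2 = 3/4
φ ⇒ (ψ ⇔ φ) = 1/2 ⇒ 3/4 = 1
φ ⇔ φ = 1/2 ⇔ 1/2 = 1
¬(φ ⇔ φ) = ¬1 = 0
(φ ⇒ (ψ ⇔ φ)) ⇒ ¬(φ ⇔ φ) = 1 ⇒ 0 = 0
(((φ ⇔ ψ) + φ) ⇔ ¬ψ) + ((φ ⇒ (ψ ⇔ φ)) ⇒ ¬(φ ⇔ φ)) = 1/2 + 0 = 1/2
¬(φ ⇒ (ψ ⇔ φ)) ⇒ ((((φ ⇔ ψ) + φ) ⇔ ¬ψ) + ((φ ⇒ (ψ ⇔ φ)) ⇒ ¬(φ ⇔ φ))) = 0 ⇒ 1/2 = 1
¬(¬(φ ⇒ (ψ ⇔ φ)) ⇒ ((((φ ⇔ ψ) + φ) ⇔ ¬ψ) + ((φ ⇒ (ψ ⇔ φ)) ⇒ ¬(φ ⇔ φ)))) = ¬1 = 0
(((¬ψ + ((φ + φ) ⇒ φ)) ⇒ (¬((ψ ⇒ ψ) ⇒ (φ ⇔ ψ)) ⇔ ¬((φ + φ) ⇔ φ))) ⇒ ((¬¬(φ ⇔ ψ) ⇒ ((¬φ ⇒ φ) ⇒ (ψ ⇒ ψ))) ⇒ ¬(ψ + ((φ + ψ) ⇒ (φ ⇒ ψ))))) ⇔ ¬(¬(φ ⇒ (ψ ⇔ φ)) ⇒ ((((φ ⇔ ψ) + φ) ⇔ ¬ψ) + ((φ ⇒ (ψ ⇔ φ)) ⇒ ¬(φ ⇔ φ)))) = 1/4 ⇔ 0 = 3/4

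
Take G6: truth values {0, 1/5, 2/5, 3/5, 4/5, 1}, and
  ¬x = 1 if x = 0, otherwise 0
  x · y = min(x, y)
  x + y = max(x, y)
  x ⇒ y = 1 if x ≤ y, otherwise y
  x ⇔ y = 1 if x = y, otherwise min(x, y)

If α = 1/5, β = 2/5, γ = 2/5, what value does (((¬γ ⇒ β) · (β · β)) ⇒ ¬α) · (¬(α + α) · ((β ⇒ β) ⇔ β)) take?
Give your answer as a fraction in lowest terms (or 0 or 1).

¬γ = ¬2/5 = 0
¬γ ⇒ β = 0 ⇒ 2/5 = 1
β · β = 2/5 · 2/5 = 2/5
(¬γ ⇒ β) · (β · β) = 1 · 2/5 = 2/5
¬α = ¬1/5 = 0
((¬γ ⇒ β) · (β · β)) ⇒ ¬α = 2/5 ⇒ 0 = 0
α + α = 1/5 + 1/5 = 1/5
¬(α + α) = ¬1/5 = 0
β ⇒ β = 2/5 ⇒ 2/5 = 1
(β ⇒ β) ⇔ β = 1 ⇔ 2/5 = 2/5
¬(α + α) · ((β ⇒ β) ⇔ β) = 0 · 2/5 = 0
(((¬γ ⇒ β) · (β · β)) ⇒ ¬α) · (¬(α + α) · ((β ⇒ β) ⇔ β)) = 0 · 0 = 0

0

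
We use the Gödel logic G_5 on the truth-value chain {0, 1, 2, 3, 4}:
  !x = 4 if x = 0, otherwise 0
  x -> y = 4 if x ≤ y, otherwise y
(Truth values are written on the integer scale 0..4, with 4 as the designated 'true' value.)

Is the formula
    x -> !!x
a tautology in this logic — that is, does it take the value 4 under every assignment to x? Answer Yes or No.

x = 0 ↦ 4
x = 1 ↦ 4
x = 2 ↦ 4
x = 3 ↦ 4
x = 4 ↦ 4
Every assignment gives a value ≥ 4.

Yes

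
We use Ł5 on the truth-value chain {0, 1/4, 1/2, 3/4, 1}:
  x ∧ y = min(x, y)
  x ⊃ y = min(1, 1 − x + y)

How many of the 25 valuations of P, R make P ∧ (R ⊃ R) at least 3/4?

value 1: 5 assignments (counts)
value 3/4: 5 assignments (counts)
value 1/2: 5 assignments
value 1/4: 5 assignments
value 0: 5 assignments
So 10 of the 25 assignments meet the threshold.

10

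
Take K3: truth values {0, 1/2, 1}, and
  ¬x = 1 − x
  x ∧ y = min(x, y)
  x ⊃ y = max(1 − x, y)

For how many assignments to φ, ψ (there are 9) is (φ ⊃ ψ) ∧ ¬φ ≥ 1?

φ = 0, ψ = 0 ↦ 1  ≥
φ = 0, ψ = 1/2 ↦ 1  ≥
φ = 0, ψ = 1 ↦ 1  ≥
φ = 1/2, ψ = 0 ↦ 1/2  <
φ = 1/2, ψ = 1/2 ↦ 1/2  <
φ = 1/2, ψ = 1 ↦ 1/2  <
φ = 1, ψ = 0 ↦ 0  <
φ = 1, ψ = 1/2 ↦ 0  <
φ = 1, ψ = 1 ↦ 0  <
So 3 of the 9 assignments meet the threshold.

3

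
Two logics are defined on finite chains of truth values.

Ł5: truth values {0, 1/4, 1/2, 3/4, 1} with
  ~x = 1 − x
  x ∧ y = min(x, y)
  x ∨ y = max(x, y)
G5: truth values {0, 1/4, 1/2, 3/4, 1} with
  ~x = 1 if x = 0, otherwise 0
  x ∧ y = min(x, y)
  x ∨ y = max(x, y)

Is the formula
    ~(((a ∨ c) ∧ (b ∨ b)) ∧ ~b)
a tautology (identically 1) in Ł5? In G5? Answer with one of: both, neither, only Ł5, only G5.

In Ł5: at a = 0, b = 1/4, c = 1/4 the value is 3/4 — not a tautology.
In G5: every assignment gives 1 — tautology.

only G5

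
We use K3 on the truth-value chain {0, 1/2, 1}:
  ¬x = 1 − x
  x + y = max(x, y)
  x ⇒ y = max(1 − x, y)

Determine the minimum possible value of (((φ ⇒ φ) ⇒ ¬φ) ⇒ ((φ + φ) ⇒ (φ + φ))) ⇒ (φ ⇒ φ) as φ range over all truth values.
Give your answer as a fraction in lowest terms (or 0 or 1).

1/2

Take φ = 1/2:
φ ⇒ φ = 1/2 ⇒ 1/2 = 1/2
¬φ = ¬1/2 = 1/2
(φ ⇒ φ) ⇒ ¬φ = 1/2 ⇒ 1/2 = 1/2
φ + φ = 1/2 + 1/2 = 1/2
φ + φ = 1/2 + 1/2 = 1/2
(φ + φ) ⇒ (φ + φ) = 1/2 ⇒ 1/2 = 1/2
((φ ⇒ φ) ⇒ ¬φ) ⇒ ((φ + φ) ⇒ (φ + φ)) = 1/2 ⇒ 1/2 = 1/2
φ ⇒ φ = 1/2 ⇒ 1/2 = 1/2
(((φ ⇒ φ) ⇒ ¬φ) ⇒ ((φ + φ) ⇒ (φ + φ))) ⇒ (φ ⇒ φ) = 1/2 ⇒ 1/2 = 1/2
No assignment yields a value below 1/2, so this is the minimum.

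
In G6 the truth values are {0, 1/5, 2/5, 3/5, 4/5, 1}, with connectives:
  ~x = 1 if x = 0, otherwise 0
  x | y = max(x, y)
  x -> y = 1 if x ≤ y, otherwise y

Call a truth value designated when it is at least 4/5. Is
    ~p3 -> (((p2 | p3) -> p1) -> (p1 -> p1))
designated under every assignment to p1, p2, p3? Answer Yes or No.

Yes

At p1 = 3/5, p2 = 0, p3 = 1, for instance:
~p3 = ~1 = 0
p2 | p3 = 0 | 1 = 1
(p2 | p3) -> p1 = 1 -> 3/5 = 3/5
p1 -> p1 = 3/5 -> 3/5 = 1
((p2 | p3) -> p1) -> (p1 -> p1) = 3/5 -> 1 = 1
~p3 -> (((p2 | p3) -> p1) -> (p1 -> p1)) = 0 -> 1 = 1
and checking the remaining 215 assignments likewise gives ≥ 4/5 in every case.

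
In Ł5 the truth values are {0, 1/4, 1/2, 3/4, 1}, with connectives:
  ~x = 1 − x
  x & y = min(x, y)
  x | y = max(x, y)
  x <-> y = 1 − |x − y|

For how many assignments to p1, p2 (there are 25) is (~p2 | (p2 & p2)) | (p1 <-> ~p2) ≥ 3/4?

value 1: 13 assignments (counts)
value 3/4: 10 assignments (counts)
value 1/2: 2 assignments
So 23 of the 25 assignments meet the threshold.

23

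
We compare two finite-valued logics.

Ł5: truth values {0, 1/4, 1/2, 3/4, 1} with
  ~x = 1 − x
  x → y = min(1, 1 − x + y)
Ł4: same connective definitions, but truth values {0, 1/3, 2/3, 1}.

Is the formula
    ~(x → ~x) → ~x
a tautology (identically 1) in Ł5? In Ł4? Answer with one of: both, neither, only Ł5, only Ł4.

In Ł5: at x = 3/4 the value is 3/4 — not a tautology.
In Ł4: at x = 1 the value is 0 — not a tautology.

neither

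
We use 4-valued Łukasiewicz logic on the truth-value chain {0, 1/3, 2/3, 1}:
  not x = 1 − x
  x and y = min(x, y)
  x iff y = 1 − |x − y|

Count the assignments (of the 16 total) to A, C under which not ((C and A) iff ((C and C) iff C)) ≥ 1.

7

A = 0, C = 0 ↦ 1  ≥
A = 0, C = 1/3 ↦ 1  ≥
A = 0, C = 2/3 ↦ 1  ≥
A = 0, C = 1 ↦ 1  ≥
A = 1/3, C = 0 ↦ 1  ≥
A = 1/3, C = 1/3 ↦ 2/3  <
A = 1/3, C = 2/3 ↦ 2/3  <
A = 1/3, C = 1 ↦ 2/3  <
A = 2/3, C = 0 ↦ 1  ≥
A = 2/3, C = 1/3 ↦ 2/3  <
A = 2/3, C = 2/3 ↦ 1/3  <
A = 2/3, C = 1 ↦ 1/3  <
A = 1, C = 0 ↦ 1  ≥
A = 1, C = 1/3 ↦ 2/3  <
A = 1, C = 2/3 ↦ 1/3  <
A = 1, C = 1 ↦ 0  <
So 7 of the 16 assignments meet the threshold.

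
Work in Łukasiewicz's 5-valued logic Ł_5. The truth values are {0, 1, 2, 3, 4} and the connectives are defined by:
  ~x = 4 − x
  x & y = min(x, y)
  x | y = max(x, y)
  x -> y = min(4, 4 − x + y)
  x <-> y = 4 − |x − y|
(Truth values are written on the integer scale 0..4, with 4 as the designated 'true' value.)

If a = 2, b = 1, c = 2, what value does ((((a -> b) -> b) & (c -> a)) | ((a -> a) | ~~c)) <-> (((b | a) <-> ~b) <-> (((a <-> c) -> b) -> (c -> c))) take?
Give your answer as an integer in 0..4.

a -> b = 2 -> 1 = 3
(a -> b) -> b = 3 -> 1 = 2
c -> a = 2 -> 2 = 4
((a -> b) -> b) & (c -> a) = 2 & 4 = 2
a -> a = 2 -> 2 = 4
~c = ~2 = 2
~~c = ~2 = 2
(a -> a) | ~~c = 4 | 2 = 4
(((a -> b) -> b) & (c -> a)) | ((a -> a) | ~~c) = 2 | 4 = 4
b | a = 1 | 2 = 2
~b = ~1 = 3
(b | a) <-> ~b = 2 <-> 3 = 3
a <-> c = 2 <-> 2 = 4
(a <-> c) -> b = 4 -> 1 = 1
c -> c = 2 -> 2 = 4
((a <-> c) -> b) -> (c -> c) = 1 -> 4 = 4
((b | a) <-> ~b) <-> (((a <-> c) -> b) -> (c -> c)) = 3 <-> 4 = 3
((((a -> b) -> b) & (c -> a)) | ((a -> a) | ~~c)) <-> (((b | a) <-> ~b) <-> (((a <-> c) -> b) -> (c -> c))) = 4 <-> 3 = 3

3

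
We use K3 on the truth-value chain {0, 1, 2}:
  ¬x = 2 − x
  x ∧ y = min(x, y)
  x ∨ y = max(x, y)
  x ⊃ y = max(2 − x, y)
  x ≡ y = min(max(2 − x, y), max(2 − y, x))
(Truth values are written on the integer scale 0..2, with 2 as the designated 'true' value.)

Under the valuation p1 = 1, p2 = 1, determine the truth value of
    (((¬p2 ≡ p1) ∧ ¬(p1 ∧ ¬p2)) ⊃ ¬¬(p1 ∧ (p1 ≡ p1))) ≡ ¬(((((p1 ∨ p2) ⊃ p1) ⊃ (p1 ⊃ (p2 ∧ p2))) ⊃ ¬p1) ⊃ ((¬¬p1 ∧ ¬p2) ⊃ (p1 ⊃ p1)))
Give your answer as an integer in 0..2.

1

¬p2 = ¬1 = 1
¬p2 ≡ p1 = 1 ≡ 1 = 1
¬p2 = ¬1 = 1
p1 ∧ ¬p2 = 1 ∧ 1 = 1
¬(p1 ∧ ¬p2) = ¬1 = 1
(¬p2 ≡ p1) ∧ ¬(p1 ∧ ¬p2) = 1 ∧ 1 = 1
p1 ≡ p1 = 1 ≡ 1 = 1
p1 ∧ (p1 ≡ p1) = 1 ∧ 1 = 1
¬(p1 ∧ (p1 ≡ p1)) = ¬1 = 1
¬¬(p1 ∧ (p1 ≡ p1)) = ¬1 = 1
((¬p2 ≡ p1) ∧ ¬(p1 ∧ ¬p2)) ⊃ ¬¬(p1 ∧ (p1 ≡ p1)) = 1 ⊃ 1 = 1
p1 ∨ p2 = 1 ∨ 1 = 1
(p1 ∨ p2) ⊃ p1 = 1 ⊃ 1 = 1
p2 ∧ p2 = 1 ∧ 1 = 1
p1 ⊃ (p2 ∧ p2) = 1 ⊃ 1 = 1
((p1 ∨ p2) ⊃ p1) ⊃ (p1 ⊃ (p2 ∧ p2)) = 1 ⊃ 1 = 1
¬p1 = ¬1 = 1
(((p1 ∨ p2) ⊃ p1) ⊃ (p1 ⊃ (p2 ∧ p2))) ⊃ ¬p1 = 1 ⊃ 1 = 1
¬p1 = ¬1 = 1
¬¬p1 = ¬1 = 1
¬p2 = ¬1 = 1
¬¬p1 ∧ ¬p2 = 1 ∧ 1 = 1
p1 ⊃ p1 = 1 ⊃ 1 = 1
(¬¬p1 ∧ ¬p2) ⊃ (p1 ⊃ p1) = 1 ⊃ 1 = 1
((((p1 ∨ p2) ⊃ p1) ⊃ (p1 ⊃ (p2 ∧ p2))) ⊃ ¬p1) ⊃ ((¬¬p1 ∧ ¬p2) ⊃ (p1 ⊃ p1)) = 1 ⊃ 1 = 1
¬(((((p1 ∨ p2) ⊃ p1) ⊃ (p1 ⊃ (p2 ∧ p2))) ⊃ ¬p1) ⊃ ((¬¬p1 ∧ ¬p2) ⊃ (p1 ⊃ p1))) = ¬1 = 1
(((¬p2 ≡ p1) ∧ ¬(p1 ∧ ¬p2)) ⊃ ¬¬(p1 ∧ (p1 ≡ p1))) ≡ ¬(((((p1 ∨ p2) ⊃ p1) ⊃ (p1 ⊃ (p2 ∧ p2))) ⊃ ¬p1) ⊃ ((¬¬p1 ∧ ¬p2) ⊃ (p1 ⊃ p1))) = 1 ≡ 1 = 1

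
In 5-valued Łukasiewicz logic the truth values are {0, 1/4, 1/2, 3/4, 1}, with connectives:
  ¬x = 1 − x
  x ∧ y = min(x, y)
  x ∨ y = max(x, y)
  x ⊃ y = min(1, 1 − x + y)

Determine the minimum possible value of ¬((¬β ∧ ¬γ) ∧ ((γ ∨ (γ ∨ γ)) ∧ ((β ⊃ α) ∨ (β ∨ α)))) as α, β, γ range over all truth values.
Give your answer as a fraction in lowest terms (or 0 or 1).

Take α = 0, β = 0, γ = 1/2:
¬β = ¬0 = 1
¬γ = ¬1/2 = 1/2
¬β ∧ ¬γ = 1 ∧ 1/2 = 1/2
γ ∨ γ = 1/2 ∨ 1/2 = 1/2
γ ∨ (γ ∨ γ) = 1/2 ∨ 1/2 = 1/2
β ⊃ α = 0 ⊃ 0 = 1
β ∨ α = 0 ∨ 0 = 0
(β ⊃ α) ∨ (β ∨ α) = 1 ∨ 0 = 1
(γ ∨ (γ ∨ γ)) ∧ ((β ⊃ α) ∨ (β ∨ α)) = 1/2 ∧ 1 = 1/2
(¬β ∧ ¬γ) ∧ ((γ ∨ (γ ∨ γ)) ∧ ((β ⊃ α) ∨ (β ∨ α))) = 1/2 ∧ 1/2 = 1/2
¬((¬β ∧ ¬γ) ∧ ((γ ∨ (γ ∨ γ)) ∧ ((β ⊃ α) ∨ (β ∨ α)))) = ¬1/2 = 1/2
No assignment yields a value below 1/2, so this is the minimum.

1/2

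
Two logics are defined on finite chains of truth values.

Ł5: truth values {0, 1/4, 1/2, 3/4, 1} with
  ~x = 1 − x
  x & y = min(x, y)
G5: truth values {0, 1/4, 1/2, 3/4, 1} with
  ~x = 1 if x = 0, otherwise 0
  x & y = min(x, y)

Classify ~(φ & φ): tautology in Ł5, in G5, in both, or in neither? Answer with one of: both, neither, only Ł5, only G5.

neither

In Ł5: at φ = 1/4 the value is 3/4 — not a tautology.
In G5: at φ = 1/4 the value is 0 — not a tautology.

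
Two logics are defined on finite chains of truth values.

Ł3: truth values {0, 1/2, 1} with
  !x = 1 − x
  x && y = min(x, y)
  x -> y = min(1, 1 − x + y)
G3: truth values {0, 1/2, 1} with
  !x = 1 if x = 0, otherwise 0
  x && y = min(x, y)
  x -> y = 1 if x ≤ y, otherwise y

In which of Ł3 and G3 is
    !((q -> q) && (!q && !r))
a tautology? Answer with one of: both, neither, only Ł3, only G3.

neither

In Ł3: at q = 0, r = 0 the value is 0 — not a tautology.
In G3: at q = 0, r = 0 the value is 0 — not a tautology.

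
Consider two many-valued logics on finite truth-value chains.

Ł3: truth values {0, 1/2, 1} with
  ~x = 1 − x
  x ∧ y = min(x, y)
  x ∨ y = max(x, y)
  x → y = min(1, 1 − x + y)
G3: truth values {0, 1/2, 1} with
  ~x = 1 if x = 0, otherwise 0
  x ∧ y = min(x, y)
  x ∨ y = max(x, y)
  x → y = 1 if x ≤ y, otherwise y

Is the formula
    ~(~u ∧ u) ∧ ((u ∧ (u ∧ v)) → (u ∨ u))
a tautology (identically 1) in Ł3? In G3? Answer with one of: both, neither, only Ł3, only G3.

only G3

In Ł3: at u = 1/2, v = 0 the value is 1/2 — not a tautology.
In G3: every assignment gives 1 — tautology.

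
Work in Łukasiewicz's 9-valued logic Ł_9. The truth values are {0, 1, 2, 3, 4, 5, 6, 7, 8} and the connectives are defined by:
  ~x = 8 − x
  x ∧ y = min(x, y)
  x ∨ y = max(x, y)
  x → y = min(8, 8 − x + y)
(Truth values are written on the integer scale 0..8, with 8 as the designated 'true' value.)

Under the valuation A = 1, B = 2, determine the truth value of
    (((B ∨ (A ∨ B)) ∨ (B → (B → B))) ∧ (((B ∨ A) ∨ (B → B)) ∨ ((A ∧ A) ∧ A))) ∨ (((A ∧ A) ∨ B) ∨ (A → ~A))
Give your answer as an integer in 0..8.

8

A ∨ B = 1 ∨ 2 = 2
B ∨ (A ∨ B) = 2 ∨ 2 = 2
B → B = 2 → 2 = 8
B → (B → B) = 2 → 8 = 8
(B ∨ (A ∨ B)) ∨ (B → (B → B)) = 2 ∨ 8 = 8
B ∨ A = 2 ∨ 1 = 2
B → B = 2 → 2 = 8
(B ∨ A) ∨ (B → B) = 2 ∨ 8 = 8
A ∧ A = 1 ∧ 1 = 1
(A ∧ A) ∧ A = 1 ∧ 1 = 1
((B ∨ A) ∨ (B → B)) ∨ ((A ∧ A) ∧ A) = 8 ∨ 1 = 8
((B ∨ (A ∨ B)) ∨ (B → (B → B))) ∧ (((B ∨ A) ∨ (B → B)) ∨ ((A ∧ A) ∧ A)) = 8 ∧ 8 = 8
A ∧ A = 1 ∧ 1 = 1
(A ∧ A) ∨ B = 1 ∨ 2 = 2
~A = ~1 = 7
A → ~A = 1 → 7 = 8
((A ∧ A) ∨ B) ∨ (A → ~A) = 2 ∨ 8 = 8
(((B ∨ (A ∨ B)) ∨ (B → (B → B))) ∧ (((B ∨ A) ∨ (B → B)) ∨ ((A ∧ A) ∧ A))) ∨ (((A ∧ A) ∨ B) ∨ (A → ~A)) = 8 ∨ 8 = 8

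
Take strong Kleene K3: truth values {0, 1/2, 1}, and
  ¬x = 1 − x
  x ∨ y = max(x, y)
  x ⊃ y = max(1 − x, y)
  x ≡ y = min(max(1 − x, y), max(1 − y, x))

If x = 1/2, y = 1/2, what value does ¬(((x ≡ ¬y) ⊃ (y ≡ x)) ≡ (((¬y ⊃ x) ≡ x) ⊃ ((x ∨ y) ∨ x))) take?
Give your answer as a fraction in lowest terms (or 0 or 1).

1/2

¬y = ¬1/2 = 1/2
x ≡ ¬y = 1/2 ≡ 1/2 = 1/2
y ≡ x = 1/2 ≡ 1/2 = 1/2
(x ≡ ¬y) ⊃ (y ≡ x) = 1/2 ⊃ 1/2 = 1/2
¬y = ¬1/2 = 1/2
¬y ⊃ x = 1/2 ⊃ 1/2 = 1/2
(¬y ⊃ x) ≡ x = 1/2 ≡ 1/2 = 1/2
x ∨ y = 1/2 ∨ 1/2 = 1/2
(x ∨ y) ∨ x = 1/2 ∨ 1/2 = 1/2
((¬y ⊃ x) ≡ x) ⊃ ((x ∨ y) ∨ x) = 1/2 ⊃ 1/2 = 1/2
((x ≡ ¬y) ⊃ (y ≡ x)) ≡ (((¬y ⊃ x) ≡ x) ⊃ ((x ∨ y) ∨ x)) = 1/2 ≡ 1/2 = 1/2
¬(((x ≡ ¬y) ⊃ (y ≡ x)) ≡ (((¬y ⊃ x) ≡ x) ⊃ ((x ∨ y) ∨ x))) = ¬1/2 = 1/2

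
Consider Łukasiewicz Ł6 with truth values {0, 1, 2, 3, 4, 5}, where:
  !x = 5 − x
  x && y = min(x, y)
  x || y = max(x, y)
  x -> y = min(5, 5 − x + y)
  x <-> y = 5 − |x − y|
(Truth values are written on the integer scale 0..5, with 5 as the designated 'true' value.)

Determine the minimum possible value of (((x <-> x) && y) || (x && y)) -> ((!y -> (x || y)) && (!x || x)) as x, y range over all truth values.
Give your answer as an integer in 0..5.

3

Take x = 2, y = 5:
x <-> x = 2 <-> 2 = 5
(x <-> x) && y = 5 && 5 = 5
x && y = 2 && 5 = 2
((x <-> x) && y) || (x && y) = 5 || 2 = 5
!y = !5 = 0
x || y = 2 || 5 = 5
!y -> (x || y) = 0 -> 5 = 5
!x = !2 = 3
!x || x = 3 || 2 = 3
(!y -> (x || y)) && (!x || x) = 5 && 3 = 3
(((x <-> x) && y) || (x && y)) -> ((!y -> (x || y)) && (!x || x)) = 5 -> 3 = 3
No assignment yields a value below 3, so this is the minimum.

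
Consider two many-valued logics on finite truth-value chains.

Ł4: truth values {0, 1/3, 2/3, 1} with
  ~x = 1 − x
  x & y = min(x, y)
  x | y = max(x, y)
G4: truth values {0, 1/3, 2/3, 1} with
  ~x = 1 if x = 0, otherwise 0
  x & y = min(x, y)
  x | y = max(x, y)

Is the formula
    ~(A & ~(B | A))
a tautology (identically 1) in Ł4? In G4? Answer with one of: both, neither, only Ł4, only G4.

only G4

In Ł4: at A = 1/3, B = 0 the value is 2/3 — not a tautology.
In G4: every assignment gives 1 — tautology.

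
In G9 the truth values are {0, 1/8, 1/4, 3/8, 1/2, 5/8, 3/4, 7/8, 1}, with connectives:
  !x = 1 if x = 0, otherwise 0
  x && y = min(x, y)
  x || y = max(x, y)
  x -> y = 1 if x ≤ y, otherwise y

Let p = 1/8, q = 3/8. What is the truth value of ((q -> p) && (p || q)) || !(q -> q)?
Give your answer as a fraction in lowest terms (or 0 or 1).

q -> p = 3/8 -> 1/8 = 1/8
p || q = 1/8 || 3/8 = 3/8
(q -> p) && (p || q) = 1/8 && 3/8 = 1/8
q -> q = 3/8 -> 3/8 = 1
!(q -> q) = !1 = 0
((q -> p) && (p || q)) || !(q -> q) = 1/8 || 0 = 1/8

1/8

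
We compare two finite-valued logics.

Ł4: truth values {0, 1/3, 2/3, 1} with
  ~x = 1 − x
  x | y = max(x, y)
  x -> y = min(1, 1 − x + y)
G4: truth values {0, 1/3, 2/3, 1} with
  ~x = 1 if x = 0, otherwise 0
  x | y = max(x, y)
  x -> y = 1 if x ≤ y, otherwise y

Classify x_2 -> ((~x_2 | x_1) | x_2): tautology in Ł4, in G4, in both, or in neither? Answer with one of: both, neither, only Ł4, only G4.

both

In Ł4: every assignment gives 1 — tautology.
In G4: every assignment gives 1 — tautology.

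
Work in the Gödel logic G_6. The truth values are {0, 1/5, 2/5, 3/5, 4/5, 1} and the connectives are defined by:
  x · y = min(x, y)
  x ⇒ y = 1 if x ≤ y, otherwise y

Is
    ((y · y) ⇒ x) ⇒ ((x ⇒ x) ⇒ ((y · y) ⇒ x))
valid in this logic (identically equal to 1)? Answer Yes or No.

Yes

At x = 0, y = 2/5, for instance:
y · y = 2/5 · 2/5 = 2/5
(y · y) ⇒ x = 2/5 ⇒ 0 = 0
x ⇒ x = 0 ⇒ 0 = 1
(y · y) ⇒ x = 2/5 ⇒ 0 = 0
(x ⇒ x) ⇒ ((y · y) ⇒ x) = 1 ⇒ 0 = 0
((y · y) ⇒ x) ⇒ ((x ⇒ x) ⇒ ((y · y) ⇒ x)) = 0 ⇒ 0 = 1
and checking the remaining 35 assignments likewise gives ≥ 1 in every case.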